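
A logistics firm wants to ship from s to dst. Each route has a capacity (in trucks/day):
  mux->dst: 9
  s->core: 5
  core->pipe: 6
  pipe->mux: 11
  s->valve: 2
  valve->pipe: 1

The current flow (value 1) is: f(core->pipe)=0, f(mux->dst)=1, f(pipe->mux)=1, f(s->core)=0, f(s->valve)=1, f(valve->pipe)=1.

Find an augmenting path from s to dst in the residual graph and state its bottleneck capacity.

Residual along s->core->pipe->mux->dst: s->core: 5, core->pipe: 6, pipe->mux: 10, mux->dst: 8.
Bottleneck = min = 5.

s->core->pipe->mux->dst, bottleneck 5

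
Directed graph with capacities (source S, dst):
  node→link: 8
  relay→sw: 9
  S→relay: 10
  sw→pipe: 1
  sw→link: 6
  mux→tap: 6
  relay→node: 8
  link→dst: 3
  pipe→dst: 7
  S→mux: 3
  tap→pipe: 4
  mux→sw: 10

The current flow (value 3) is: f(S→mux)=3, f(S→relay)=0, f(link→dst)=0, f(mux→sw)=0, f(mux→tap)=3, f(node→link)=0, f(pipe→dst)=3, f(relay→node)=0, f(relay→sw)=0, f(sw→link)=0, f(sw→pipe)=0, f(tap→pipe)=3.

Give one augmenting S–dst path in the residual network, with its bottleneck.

Residual along S→relay→sw→pipe→dst: S→relay: 10, relay→sw: 9, sw→pipe: 1, pipe→dst: 4.
Bottleneck = min = 1.

S→relay→sw→pipe→dst, bottleneck 1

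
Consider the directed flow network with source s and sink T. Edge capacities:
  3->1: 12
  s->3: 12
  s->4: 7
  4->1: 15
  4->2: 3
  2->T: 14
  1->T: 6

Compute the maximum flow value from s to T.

Augment s->3->1->T: bottleneck 6. Total 6.
Augment s->4->2->T: bottleneck 3. Total 9.
No augmenting path remains in the residual graph.

9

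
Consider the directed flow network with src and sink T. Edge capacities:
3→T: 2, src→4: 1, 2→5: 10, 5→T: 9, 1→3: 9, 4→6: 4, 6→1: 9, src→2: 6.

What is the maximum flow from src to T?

7

Augment src→2→5→T: bottleneck 6. Total 6.
Augment src→4→6→1→3→T: bottleneck 1. Total 7.
No augmenting path remains in the residual graph.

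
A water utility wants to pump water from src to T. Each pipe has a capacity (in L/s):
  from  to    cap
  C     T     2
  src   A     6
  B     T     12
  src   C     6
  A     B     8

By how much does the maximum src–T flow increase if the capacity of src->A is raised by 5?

Original max flow = 8.
After raising cap(src->A), augmenting paths through that edge carry 2 more units.
New max flow = 10. Increase = 2.

2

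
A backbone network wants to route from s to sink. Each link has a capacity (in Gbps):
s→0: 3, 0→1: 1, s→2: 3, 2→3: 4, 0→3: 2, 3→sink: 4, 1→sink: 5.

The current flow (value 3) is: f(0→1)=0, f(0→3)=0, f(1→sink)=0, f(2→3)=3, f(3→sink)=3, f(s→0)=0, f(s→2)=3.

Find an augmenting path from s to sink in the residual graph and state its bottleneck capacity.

s→0→3→sink, bottleneck 1

Residual along s→0→3→sink: s→0: 3, 0→3: 2, 3→sink: 1.
Bottleneck = min = 1.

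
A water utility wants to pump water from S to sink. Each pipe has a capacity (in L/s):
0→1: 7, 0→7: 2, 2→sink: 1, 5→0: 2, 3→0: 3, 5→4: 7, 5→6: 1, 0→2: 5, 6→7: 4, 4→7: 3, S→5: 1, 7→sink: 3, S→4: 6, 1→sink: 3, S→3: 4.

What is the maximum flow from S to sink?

7

Augment S→4→7→sink: bottleneck 3. Total 3.
Augment S→3→0→1→sink: bottleneck 3. Total 6.
Augment S→5→0→2→sink: bottleneck 1. Total 7.
No augmenting path remains in the residual graph.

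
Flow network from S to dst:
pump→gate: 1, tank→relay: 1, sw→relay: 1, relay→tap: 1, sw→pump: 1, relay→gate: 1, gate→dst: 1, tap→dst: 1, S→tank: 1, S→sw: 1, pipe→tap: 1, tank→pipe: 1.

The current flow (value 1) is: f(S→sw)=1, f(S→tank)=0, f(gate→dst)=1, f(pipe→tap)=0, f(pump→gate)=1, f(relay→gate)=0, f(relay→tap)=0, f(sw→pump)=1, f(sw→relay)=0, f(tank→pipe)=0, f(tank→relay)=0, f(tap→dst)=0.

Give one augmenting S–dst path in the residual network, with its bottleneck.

S→tank→relay→tap→dst, bottleneck 1

Residual along S→tank→relay→tap→dst: S→tank: 1, tank→relay: 1, relay→tap: 1, tap→dst: 1.
Bottleneck = min = 1.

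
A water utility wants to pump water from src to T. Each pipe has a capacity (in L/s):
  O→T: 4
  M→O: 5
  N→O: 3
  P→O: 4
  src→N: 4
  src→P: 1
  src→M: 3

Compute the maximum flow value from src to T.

Augment src→P→O→T: bottleneck 1. Total 1.
Augment src→M→O→T: bottleneck 3. Total 4.
No augmenting path remains in the residual graph.

4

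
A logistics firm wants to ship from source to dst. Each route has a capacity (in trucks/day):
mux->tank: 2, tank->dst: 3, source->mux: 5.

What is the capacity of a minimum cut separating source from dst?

Max flow = 2 (via 1 augmenting path).
In the residual at optimum, the set reachable from source is {mux, source}.
Cut edges: mux->tank (cap 2). Sum = 2.

2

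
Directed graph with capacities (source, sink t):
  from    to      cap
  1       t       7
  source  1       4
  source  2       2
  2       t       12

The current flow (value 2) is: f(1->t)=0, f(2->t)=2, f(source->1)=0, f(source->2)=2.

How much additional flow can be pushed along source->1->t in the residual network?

Residual capacities along the path: source->1: 4, 1->t: 7.
Minimum is 4.

4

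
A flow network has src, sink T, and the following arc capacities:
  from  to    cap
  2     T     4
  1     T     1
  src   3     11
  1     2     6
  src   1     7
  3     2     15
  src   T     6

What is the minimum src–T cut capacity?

Max flow = 11 (via 3 augmenting paths).
In the residual at optimum, the set reachable from src is {1, 2, 3, src}.
Cut edges: src->T (cap 6), 1->T (cap 1), 2->T (cap 4). Sum = 11.

11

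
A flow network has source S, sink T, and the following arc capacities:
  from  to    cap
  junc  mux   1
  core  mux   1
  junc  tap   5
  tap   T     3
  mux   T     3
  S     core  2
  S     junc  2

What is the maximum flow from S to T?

3

Augment S->core->mux->T: bottleneck 1. Total 1.
Augment S->junc->mux->T: bottleneck 1. Total 2.
Augment S->junc->tap->T: bottleneck 1. Total 3.
No augmenting path remains in the residual graph.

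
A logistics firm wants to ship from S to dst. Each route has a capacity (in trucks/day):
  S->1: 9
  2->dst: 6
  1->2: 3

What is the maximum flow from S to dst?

3

Augment S->1->2->dst: bottleneck 3. Total 3.
No augmenting path remains in the residual graph.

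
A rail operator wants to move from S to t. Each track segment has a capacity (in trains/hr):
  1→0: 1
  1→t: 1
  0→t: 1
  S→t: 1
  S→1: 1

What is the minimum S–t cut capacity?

Max flow = 2 (via 2 augmenting paths).
In the residual at optimum, the set reachable from S is {S}.
Cut edges: S→1 (cap 1), S→t (cap 1). Sum = 2.

2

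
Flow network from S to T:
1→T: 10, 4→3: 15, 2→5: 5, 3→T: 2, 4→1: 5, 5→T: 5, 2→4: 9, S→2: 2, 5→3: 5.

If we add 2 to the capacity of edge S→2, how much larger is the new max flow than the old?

Original max flow = 2.
After raising cap(S→2), augmenting paths through that edge carry 2 more units.
New max flow = 4. Increase = 2.

2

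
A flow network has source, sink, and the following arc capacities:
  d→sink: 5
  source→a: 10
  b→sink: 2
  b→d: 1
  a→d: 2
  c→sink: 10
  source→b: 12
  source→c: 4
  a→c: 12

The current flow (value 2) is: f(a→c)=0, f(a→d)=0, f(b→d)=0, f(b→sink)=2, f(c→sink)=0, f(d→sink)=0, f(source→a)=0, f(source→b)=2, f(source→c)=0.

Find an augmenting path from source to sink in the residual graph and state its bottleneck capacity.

Residual along source→c→sink: source→c: 4, c→sink: 10.
Bottleneck = min = 4.

source→c→sink, bottleneck 4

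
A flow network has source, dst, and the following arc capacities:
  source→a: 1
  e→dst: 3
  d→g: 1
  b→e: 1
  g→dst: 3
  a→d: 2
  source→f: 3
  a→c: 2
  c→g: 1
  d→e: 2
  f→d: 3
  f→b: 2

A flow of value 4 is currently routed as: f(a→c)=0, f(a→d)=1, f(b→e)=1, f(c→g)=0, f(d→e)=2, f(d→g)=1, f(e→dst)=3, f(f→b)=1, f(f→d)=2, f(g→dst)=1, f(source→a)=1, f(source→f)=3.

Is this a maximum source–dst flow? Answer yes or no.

Residual reachable from source: {source}; dst is not reachable.
Saturated cut: source→f, source→a with total capacity 4 = current flow value. Flow is maximum.

Yes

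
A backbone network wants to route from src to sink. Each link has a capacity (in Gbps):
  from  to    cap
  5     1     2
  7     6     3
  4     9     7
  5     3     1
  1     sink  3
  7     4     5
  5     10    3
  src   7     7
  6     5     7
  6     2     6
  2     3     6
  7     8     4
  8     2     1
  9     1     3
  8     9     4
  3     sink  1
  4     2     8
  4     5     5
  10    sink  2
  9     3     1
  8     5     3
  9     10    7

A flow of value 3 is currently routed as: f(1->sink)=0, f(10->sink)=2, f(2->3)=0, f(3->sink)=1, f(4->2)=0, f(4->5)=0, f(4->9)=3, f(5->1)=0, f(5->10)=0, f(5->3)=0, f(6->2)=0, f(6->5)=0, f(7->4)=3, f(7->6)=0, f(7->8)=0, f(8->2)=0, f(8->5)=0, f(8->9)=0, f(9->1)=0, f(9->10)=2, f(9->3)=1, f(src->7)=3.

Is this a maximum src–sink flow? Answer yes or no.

Residual path src->7->4->9->1->sink has bottleneck 2 > 0.
Pushing 2 along it raises the flow to 5, so the given flow is not maximum.

No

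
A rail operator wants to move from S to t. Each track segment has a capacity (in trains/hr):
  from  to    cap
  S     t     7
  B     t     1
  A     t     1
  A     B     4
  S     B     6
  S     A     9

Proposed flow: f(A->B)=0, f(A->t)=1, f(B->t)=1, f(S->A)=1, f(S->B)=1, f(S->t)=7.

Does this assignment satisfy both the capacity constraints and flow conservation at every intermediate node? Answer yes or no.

Yes

Every edge has 0 ≤ f(e) ≤ cap(e).
At each intermediate node, inflow equals outflow.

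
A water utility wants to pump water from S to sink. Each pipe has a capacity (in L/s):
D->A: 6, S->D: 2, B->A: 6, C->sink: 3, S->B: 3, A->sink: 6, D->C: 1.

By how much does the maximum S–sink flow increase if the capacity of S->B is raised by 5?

2

Original max flow = 5.
After raising cap(S->B), augmenting paths through that edge carry 2 more units.
New max flow = 7. Increase = 2.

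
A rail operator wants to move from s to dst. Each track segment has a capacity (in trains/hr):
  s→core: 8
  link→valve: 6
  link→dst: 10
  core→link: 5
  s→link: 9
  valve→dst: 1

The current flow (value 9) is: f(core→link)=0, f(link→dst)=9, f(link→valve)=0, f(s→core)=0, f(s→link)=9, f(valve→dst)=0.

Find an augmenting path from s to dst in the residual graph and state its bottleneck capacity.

s→core→link→dst, bottleneck 1

Residual along s→core→link→dst: s→core: 8, core→link: 5, link→dst: 1.
Bottleneck = min = 1.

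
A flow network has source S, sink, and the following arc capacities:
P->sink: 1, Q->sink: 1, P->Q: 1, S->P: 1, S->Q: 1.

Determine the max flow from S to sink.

2

Augment S->P->sink: bottleneck 1. Total 1.
Augment S->Q->sink: bottleneck 1. Total 2.
No augmenting path remains in the residual graph.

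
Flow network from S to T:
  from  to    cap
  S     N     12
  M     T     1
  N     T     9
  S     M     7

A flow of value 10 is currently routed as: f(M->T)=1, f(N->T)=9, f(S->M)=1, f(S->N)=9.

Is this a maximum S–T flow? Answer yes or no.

Yes

Residual reachable from S: {M, N, S}; T is not reachable.
Saturated cut: M->T, N->T with total capacity 10 = current flow value. Flow is maximum.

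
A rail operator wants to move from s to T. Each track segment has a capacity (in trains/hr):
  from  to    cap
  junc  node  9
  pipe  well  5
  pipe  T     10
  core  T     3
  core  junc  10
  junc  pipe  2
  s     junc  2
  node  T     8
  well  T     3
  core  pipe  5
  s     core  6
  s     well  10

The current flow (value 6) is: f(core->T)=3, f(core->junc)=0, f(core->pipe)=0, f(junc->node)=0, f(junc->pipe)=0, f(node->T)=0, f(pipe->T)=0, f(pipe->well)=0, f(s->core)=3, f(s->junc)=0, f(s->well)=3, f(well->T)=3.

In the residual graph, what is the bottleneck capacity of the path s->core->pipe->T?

Residual capacities along the path: s->core: 3, core->pipe: 5, pipe->T: 10.
Minimum is 3.

3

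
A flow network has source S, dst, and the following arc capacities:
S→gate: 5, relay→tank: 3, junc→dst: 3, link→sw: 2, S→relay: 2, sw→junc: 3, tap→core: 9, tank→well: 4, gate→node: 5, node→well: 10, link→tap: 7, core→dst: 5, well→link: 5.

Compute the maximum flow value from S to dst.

Augment S→relay→tank→well→link→tap→core→dst: bottleneck 2. Total 2.
Augment S→gate→node→well→link→tap→core→dst: bottleneck 3. Total 5.
No augmenting path remains in the residual graph.

5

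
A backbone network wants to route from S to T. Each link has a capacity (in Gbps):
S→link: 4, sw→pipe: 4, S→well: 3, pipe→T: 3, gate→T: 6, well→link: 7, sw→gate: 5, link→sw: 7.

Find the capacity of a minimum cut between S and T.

Max flow = 7 (via 3 augmenting paths).
In the residual at optimum, the set reachable from S is {S}.
Cut edges: S→well (cap 3), S→link (cap 4). Sum = 7.

7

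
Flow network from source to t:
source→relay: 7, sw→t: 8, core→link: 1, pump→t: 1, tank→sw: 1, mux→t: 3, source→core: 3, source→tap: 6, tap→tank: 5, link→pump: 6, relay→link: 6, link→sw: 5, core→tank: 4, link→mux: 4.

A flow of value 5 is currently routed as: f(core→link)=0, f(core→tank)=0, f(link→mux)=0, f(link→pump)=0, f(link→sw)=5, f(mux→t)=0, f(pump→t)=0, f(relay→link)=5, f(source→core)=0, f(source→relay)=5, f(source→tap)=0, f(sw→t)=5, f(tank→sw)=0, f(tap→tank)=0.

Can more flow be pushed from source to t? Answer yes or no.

Residual path source→relay→link→pump→t has bottleneck 1 > 0.
Pushing 1 along it raises the flow to 6, so the given flow is not maximum.

Yes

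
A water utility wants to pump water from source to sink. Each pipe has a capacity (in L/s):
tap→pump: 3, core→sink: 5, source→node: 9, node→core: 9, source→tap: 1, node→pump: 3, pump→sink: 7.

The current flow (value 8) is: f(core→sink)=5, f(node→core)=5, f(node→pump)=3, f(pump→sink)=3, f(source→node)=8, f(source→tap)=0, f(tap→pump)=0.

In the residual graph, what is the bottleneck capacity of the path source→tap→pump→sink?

1

Residual capacities along the path: source→tap: 1, tap→pump: 3, pump→sink: 4.
Minimum is 1.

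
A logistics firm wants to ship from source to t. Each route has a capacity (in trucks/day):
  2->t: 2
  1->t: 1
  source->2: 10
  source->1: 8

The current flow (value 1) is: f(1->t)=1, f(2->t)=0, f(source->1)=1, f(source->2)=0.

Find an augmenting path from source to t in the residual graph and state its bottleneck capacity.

source->2->t, bottleneck 2

Residual along source->2->t: source->2: 10, 2->t: 2.
Bottleneck = min = 2.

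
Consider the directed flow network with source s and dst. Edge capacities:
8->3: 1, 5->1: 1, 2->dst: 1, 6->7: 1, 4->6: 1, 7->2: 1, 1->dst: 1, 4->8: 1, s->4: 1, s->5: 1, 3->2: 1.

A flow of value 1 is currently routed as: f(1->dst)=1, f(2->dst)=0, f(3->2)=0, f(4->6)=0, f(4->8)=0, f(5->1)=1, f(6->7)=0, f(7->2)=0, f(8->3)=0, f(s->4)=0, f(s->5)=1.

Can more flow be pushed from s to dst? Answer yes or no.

Yes

Residual path s->4->6->7->2->dst has bottleneck 1 > 0.
Pushing 1 along it raises the flow to 2, so the given flow is not maximum.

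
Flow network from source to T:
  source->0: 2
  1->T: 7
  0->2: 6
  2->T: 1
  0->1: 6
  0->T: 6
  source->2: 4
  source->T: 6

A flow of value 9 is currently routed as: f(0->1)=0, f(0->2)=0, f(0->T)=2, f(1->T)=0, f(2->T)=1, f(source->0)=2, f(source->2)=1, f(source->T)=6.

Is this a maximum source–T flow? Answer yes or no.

Residual reachable from source: {2, source}; T is not reachable.
Saturated cut: source->0, source->T, 2->T with total capacity 9 = current flow value. Flow is maximum.

Yes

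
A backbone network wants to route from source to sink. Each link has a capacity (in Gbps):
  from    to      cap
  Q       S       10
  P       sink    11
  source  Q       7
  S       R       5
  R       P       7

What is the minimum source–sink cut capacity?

Max flow = 5 (via 1 augmenting path).
In the residual at optimum, the set reachable from source is {Q, S, source}.
Cut edges: S→R (cap 5). Sum = 5.

5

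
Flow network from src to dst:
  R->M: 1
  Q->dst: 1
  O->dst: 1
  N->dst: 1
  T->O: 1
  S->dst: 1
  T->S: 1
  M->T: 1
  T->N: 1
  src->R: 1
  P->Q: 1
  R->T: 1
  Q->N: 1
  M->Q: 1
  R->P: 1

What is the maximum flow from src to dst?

1

Augment src->R->P->Q->dst: bottleneck 1. Total 1.
No augmenting path remains in the residual graph.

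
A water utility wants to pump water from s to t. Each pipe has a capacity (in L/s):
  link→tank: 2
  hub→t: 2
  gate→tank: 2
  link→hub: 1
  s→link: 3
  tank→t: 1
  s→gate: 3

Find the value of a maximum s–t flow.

Augment s→gate→tank→t: bottleneck 1. Total 1.
Augment s→link→hub→t: bottleneck 1. Total 2.
No augmenting path remains in the residual graph.

2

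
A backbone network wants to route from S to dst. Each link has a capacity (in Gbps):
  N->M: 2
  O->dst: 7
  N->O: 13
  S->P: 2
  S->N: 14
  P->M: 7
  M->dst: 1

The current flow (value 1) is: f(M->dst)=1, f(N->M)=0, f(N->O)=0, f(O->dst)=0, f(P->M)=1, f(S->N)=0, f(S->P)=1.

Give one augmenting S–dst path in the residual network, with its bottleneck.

S->N->O->dst, bottleneck 7

Residual along S->N->O->dst: S->N: 14, N->O: 13, O->dst: 7.
Bottleneck = min = 7.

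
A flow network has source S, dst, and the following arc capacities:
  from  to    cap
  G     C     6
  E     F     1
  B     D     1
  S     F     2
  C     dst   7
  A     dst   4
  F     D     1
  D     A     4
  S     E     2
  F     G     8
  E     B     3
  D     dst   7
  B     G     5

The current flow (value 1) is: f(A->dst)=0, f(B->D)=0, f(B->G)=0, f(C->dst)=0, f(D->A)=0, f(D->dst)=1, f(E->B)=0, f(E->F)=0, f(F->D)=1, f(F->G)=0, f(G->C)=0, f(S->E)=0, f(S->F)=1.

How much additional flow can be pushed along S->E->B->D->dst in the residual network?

Residual capacities along the path: S->E: 2, E->B: 3, B->D: 1, D->dst: 6.
Minimum is 1.

1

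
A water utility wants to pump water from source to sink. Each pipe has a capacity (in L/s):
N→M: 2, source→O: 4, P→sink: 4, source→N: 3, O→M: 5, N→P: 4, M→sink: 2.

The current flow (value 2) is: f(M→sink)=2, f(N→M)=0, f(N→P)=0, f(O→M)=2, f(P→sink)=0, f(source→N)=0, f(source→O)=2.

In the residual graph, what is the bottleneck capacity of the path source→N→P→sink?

3

Residual capacities along the path: source→N: 3, N→P: 4, P→sink: 4.
Minimum is 3.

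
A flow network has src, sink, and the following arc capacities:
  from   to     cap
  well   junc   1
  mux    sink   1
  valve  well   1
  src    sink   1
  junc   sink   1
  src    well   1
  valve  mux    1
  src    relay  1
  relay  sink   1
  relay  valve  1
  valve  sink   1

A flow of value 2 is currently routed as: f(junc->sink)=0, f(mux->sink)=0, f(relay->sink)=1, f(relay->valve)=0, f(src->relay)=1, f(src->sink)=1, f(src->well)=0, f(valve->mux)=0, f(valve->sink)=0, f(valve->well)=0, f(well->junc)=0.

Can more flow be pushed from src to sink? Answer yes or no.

Yes

Residual path src->well->junc->sink has bottleneck 1 > 0.
Pushing 1 along it raises the flow to 3, so the given flow is not maximum.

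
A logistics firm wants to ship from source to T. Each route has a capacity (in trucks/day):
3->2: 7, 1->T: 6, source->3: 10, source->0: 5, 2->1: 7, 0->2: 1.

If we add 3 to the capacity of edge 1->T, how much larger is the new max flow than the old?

Original max flow = 6.
After raising cap(1->T), augmenting paths through that edge carry 1 more unit.
New max flow = 7. Increase = 1.

1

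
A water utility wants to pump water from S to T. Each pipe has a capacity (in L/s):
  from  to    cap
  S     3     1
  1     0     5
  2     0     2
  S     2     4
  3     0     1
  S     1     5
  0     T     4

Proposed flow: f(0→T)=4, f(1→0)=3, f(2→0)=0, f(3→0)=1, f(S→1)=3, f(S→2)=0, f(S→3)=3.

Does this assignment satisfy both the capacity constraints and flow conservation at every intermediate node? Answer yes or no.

No

Capacity violated on S→3: flow 3 > capacity 1.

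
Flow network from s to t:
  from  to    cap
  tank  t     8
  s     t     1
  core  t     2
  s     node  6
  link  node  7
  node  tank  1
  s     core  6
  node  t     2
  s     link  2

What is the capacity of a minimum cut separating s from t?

Max flow = 6 (via 4 augmenting paths).
In the residual at optimum, the set reachable from s is {core, link, node, s}.
Cut edges: s→t (cap 1), node→tank (cap 1), node→t (cap 2), core→t (cap 2). Sum = 6.

6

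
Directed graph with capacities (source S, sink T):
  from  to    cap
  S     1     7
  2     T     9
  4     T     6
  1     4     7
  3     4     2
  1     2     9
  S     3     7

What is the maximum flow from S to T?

Augment S->3->4->T: bottleneck 2. Total 2.
Augment S->1->4->T: bottleneck 4. Total 6.
Augment S->1->2->T: bottleneck 3. Total 9.
No augmenting path remains in the residual graph.

9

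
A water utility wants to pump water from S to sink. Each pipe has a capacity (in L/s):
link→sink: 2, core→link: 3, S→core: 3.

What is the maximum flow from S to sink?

2

Augment S→core→link→sink: bottleneck 2. Total 2.
No augmenting path remains in the residual graph.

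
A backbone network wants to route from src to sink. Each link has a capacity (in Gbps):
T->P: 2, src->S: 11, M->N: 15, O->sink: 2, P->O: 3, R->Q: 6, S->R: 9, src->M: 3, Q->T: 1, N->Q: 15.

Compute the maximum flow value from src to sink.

1

Augment src->S->R->Q->T->P->O->sink: bottleneck 1. Total 1.
No augmenting path remains in the residual graph.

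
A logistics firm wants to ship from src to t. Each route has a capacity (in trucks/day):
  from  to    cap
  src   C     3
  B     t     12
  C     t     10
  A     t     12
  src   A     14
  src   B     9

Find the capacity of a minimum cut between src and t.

24

Max flow = 24 (via 3 augmenting paths).
In the residual at optimum, the set reachable from src is {A, src}.
Cut edges: src->C (cap 3), src->B (cap 9), A->t (cap 12). Sum = 24.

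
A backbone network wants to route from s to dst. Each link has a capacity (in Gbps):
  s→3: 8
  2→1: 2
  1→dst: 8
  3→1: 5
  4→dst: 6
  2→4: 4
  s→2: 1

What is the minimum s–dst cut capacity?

Max flow = 6 (via 2 augmenting paths).
In the residual at optimum, the set reachable from s is {3, s}.
Cut edges: s→2 (cap 1), 3→1 (cap 5). Sum = 6.

6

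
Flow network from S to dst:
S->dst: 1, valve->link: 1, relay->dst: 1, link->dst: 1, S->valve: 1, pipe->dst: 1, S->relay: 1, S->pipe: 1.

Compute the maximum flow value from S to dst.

4

Augment S->dst: bottleneck 1. Total 1.
Augment S->pipe->dst: bottleneck 1. Total 2.
Augment S->relay->dst: bottleneck 1. Total 3.
Augment S->valve->link->dst: bottleneck 1. Total 4.
No augmenting path remains in the residual graph.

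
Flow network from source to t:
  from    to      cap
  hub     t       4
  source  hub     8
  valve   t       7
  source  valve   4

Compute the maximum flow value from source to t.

Augment source→hub→t: bottleneck 4. Total 4.
Augment source→valve→t: bottleneck 4. Total 8.
No augmenting path remains in the residual graph.

8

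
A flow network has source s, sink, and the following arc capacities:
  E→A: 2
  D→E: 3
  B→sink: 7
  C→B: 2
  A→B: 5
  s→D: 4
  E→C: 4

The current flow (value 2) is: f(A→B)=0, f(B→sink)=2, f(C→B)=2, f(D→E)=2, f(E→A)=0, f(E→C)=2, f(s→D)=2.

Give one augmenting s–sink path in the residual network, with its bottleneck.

s→D→E→A→B→sink, bottleneck 1

Residual along s→D→E→A→B→sink: s→D: 2, D→E: 1, E→A: 2, A→B: 5, B→sink: 5.
Bottleneck = min = 1.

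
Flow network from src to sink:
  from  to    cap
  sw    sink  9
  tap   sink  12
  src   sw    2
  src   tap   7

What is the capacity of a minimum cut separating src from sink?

9

Max flow = 9 (via 2 augmenting paths).
In the residual at optimum, the set reachable from src is {src}.
Cut edges: src→sw (cap 2), src→tap (cap 7). Sum = 9.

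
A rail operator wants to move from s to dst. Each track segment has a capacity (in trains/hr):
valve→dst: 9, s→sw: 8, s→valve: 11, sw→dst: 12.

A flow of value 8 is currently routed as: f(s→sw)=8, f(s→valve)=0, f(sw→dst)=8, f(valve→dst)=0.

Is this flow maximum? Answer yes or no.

No

Residual path s→valve→dst has bottleneck 9 > 0.
Pushing 9 along it raises the flow to 17, so the given flow is not maximum.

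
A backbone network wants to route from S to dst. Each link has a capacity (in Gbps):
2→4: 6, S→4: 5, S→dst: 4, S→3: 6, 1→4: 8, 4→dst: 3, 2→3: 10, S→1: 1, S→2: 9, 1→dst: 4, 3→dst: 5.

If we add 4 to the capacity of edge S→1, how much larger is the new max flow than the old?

3

Original max flow = 13.
After raising cap(S→1), augmenting paths through that edge carry 3 more units.
New max flow = 16. Increase = 3.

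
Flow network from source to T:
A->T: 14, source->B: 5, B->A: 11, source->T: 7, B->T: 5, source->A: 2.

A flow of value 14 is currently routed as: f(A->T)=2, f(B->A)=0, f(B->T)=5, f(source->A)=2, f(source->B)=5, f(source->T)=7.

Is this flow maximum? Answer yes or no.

Yes

Residual reachable from source: {source}; T is not reachable.
Saturated cut: source->B, source->A, source->T with total capacity 14 = current flow value. Flow is maximum.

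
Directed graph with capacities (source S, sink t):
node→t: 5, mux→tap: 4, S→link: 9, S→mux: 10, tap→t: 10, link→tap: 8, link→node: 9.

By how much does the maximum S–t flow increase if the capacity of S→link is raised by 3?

2

Original max flow = 13.
After raising cap(S→link), augmenting paths through that edge carry 2 more units.
New max flow = 15. Increase = 2.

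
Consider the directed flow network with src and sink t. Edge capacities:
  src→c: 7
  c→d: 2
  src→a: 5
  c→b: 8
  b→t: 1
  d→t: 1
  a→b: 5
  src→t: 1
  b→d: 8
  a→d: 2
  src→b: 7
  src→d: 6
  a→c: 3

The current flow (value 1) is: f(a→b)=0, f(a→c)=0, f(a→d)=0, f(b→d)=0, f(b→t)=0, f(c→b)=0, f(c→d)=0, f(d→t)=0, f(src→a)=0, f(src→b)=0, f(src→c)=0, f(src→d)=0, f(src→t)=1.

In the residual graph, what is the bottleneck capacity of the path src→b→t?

1

Residual capacities along the path: src→b: 7, b→t: 1.
Minimum is 1.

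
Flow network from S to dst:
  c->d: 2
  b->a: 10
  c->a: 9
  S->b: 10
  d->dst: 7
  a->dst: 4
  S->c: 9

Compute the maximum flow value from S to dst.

Augment S->b->a->dst: bottleneck 4. Total 4.
Augment S->c->d->dst: bottleneck 2. Total 6.
No augmenting path remains in the residual graph.

6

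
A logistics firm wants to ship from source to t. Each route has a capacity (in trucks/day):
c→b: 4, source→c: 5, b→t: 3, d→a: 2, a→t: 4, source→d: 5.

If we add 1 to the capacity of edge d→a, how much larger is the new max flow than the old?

1

Original max flow = 5.
After raising cap(d→a), augmenting paths through that edge carry 1 more unit.
New max flow = 6. Increase = 1.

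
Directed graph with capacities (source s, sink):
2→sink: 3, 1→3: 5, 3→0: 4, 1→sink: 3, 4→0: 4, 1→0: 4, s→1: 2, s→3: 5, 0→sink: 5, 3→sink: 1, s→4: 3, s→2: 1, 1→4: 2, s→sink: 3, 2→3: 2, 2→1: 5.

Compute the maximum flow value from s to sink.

12

Augment s→sink: bottleneck 3. Total 3.
Augment s→2→sink: bottleneck 1. Total 4.
Augment s→1→sink: bottleneck 2. Total 6.
Augment s→3→sink: bottleneck 1. Total 7.
Augment s→4→0→sink: bottleneck 3. Total 10.
Augment s→3→0→sink: bottleneck 2. Total 12.
No augmenting path remains in the residual graph.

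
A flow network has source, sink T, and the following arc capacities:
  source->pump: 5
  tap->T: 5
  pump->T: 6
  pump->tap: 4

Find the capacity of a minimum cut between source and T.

Max flow = 5 (via 1 augmenting path).
In the residual at optimum, the set reachable from source is {source}.
Cut edges: source->pump (cap 5). Sum = 5.

5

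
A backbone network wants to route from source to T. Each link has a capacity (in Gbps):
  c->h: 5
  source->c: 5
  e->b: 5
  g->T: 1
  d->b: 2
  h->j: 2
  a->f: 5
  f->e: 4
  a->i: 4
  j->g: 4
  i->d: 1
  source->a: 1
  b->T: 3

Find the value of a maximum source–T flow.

2

Augment source->a->f->e->b->T: bottleneck 1. Total 1.
Augment source->c->h->j->g->T: bottleneck 1. Total 2.
No augmenting path remains in the residual graph.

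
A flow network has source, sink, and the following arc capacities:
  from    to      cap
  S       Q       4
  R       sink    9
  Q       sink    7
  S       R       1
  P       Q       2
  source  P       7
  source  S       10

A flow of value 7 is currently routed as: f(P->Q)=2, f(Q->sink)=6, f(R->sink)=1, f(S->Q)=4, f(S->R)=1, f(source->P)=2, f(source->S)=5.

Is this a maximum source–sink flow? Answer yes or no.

Residual reachable from source: {P, S, source}; sink is not reachable.
Saturated cut: S->R, S->Q, P->Q with total capacity 7 = current flow value. Flow is maximum.

Yes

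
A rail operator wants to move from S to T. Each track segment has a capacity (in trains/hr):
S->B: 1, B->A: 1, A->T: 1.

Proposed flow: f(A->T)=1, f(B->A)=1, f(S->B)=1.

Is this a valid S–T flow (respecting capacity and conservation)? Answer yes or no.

Every edge has 0 ≤ f(e) ≤ cap(e).
At each intermediate node, inflow equals outflow.

Yes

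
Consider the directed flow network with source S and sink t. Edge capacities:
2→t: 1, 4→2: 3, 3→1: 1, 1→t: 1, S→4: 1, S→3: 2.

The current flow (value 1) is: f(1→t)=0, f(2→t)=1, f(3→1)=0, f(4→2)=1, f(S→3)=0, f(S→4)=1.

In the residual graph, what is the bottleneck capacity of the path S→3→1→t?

1

Residual capacities along the path: S→3: 2, 3→1: 1, 1→t: 1.
Minimum is 1.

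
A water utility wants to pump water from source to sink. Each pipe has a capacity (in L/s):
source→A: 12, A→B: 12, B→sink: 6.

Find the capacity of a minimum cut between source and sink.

Max flow = 6 (via 1 augmenting path).
In the residual at optimum, the set reachable from source is {A, B, source}.
Cut edges: B→sink (cap 6). Sum = 6.

6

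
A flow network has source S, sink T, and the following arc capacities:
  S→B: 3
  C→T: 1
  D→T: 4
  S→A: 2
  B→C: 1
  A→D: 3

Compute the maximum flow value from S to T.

Augment S→A→D→T: bottleneck 2. Total 2.
Augment S→B→C→T: bottleneck 1. Total 3.
No augmenting path remains in the residual graph.

3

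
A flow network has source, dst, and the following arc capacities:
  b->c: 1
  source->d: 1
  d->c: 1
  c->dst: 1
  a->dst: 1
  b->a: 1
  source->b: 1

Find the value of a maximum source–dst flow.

Augment source->b->a->dst: bottleneck 1. Total 1.
Augment source->d->c->dst: bottleneck 1. Total 2.
No augmenting path remains in the residual graph.

2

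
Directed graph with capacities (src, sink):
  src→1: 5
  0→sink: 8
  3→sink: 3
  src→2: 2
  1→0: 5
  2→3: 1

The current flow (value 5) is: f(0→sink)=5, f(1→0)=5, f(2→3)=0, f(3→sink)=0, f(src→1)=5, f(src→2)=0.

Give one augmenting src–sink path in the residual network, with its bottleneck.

src→2→3→sink, bottleneck 1

Residual along src→2→3→sink: src→2: 2, 2→3: 1, 3→sink: 3.
Bottleneck = min = 1.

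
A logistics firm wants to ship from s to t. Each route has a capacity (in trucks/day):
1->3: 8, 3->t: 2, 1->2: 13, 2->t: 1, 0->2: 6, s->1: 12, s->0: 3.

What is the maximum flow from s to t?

3

Augment s->1->3->t: bottleneck 2. Total 2.
Augment s->1->2->t: bottleneck 1. Total 3.
No augmenting path remains in the residual graph.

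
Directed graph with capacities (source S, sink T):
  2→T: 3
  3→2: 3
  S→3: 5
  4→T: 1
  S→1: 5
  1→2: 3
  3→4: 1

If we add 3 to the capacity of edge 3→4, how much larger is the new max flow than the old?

Original max flow = 4.
Even with extra capacity on 3→4, another cut of capacity 4 remains binding.
New max flow = 4. Increase = 0.

0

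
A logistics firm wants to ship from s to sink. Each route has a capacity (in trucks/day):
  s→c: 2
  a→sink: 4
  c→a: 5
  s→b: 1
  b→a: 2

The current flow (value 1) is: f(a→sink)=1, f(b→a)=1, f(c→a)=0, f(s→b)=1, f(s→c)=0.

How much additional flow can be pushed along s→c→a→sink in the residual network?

Residual capacities along the path: s→c: 2, c→a: 5, a→sink: 3.
Minimum is 2.

2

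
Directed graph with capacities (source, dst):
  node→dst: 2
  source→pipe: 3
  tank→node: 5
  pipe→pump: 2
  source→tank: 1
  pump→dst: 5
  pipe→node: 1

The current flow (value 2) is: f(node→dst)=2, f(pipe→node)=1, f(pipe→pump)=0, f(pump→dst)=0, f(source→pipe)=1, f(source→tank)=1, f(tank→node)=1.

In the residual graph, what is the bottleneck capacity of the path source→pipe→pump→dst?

2

Residual capacities along the path: source→pipe: 2, pipe→pump: 2, pump→dst: 5.
Minimum is 2.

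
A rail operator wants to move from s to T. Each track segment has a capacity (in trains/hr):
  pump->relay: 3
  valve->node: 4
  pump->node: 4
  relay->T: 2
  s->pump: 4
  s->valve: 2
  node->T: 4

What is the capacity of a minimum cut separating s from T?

6

Max flow = 6 (via 3 augmenting paths).
In the residual at optimum, the set reachable from s is {s}.
Cut edges: s->pump (cap 4), s->valve (cap 2). Sum = 6.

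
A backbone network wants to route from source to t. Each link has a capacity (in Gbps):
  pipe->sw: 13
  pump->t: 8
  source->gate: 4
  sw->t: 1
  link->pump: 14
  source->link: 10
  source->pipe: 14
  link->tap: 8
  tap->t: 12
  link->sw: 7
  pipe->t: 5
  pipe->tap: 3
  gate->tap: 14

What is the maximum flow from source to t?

23

Augment source->pipe->t: bottleneck 5. Total 5.
Augment source->gate->tap->t: bottleneck 4. Total 9.
Augment source->pipe->sw->t: bottleneck 1. Total 10.
Augment source->pipe->tap->t: bottleneck 3. Total 13.
Augment source->link->pump->t: bottleneck 8. Total 21.
Augment source->link->tap->t: bottleneck 2. Total 23.
No augmenting path remains in the residual graph.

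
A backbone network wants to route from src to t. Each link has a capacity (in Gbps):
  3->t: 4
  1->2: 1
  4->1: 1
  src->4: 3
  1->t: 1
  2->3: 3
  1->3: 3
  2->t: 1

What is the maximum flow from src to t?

Augment src->4->1->t: bottleneck 1. Total 1.
No augmenting path remains in the residual graph.

1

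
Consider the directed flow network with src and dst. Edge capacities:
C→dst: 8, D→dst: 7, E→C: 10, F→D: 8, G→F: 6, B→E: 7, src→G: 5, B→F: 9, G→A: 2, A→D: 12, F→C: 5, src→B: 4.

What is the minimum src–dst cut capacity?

Max flow = 9 (via 3 augmenting paths).
In the residual at optimum, the set reachable from src is {src}.
Cut edges: src→B (cap 4), src→G (cap 5). Sum = 9.

9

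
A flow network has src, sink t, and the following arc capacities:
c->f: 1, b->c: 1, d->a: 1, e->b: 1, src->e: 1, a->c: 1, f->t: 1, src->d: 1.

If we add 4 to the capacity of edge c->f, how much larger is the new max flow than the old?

Original max flow = 1.
Even with extra capacity on c->f, another cut of capacity 1 remains binding.
New max flow = 1. Increase = 0.

0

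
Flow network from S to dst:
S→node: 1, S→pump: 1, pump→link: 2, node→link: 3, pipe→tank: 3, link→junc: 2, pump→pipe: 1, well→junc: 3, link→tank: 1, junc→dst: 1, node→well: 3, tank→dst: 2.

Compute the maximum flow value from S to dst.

Augment S→pump→pipe→tank→dst: bottleneck 1. Total 1.
Augment S→node→link→tank→dst: bottleneck 1. Total 2.
No augmenting path remains in the residual graph.

2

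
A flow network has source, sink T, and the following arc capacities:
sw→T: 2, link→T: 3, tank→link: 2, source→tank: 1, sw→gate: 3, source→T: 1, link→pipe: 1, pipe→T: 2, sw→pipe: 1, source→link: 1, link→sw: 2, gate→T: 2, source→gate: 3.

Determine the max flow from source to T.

5

Augment source→T: bottleneck 1. Total 1.
Augment source→link→T: bottleneck 1. Total 2.
Augment source→gate→T: bottleneck 2. Total 4.
Augment source→tank→link→T: bottleneck 1. Total 5.
No augmenting path remains in the residual graph.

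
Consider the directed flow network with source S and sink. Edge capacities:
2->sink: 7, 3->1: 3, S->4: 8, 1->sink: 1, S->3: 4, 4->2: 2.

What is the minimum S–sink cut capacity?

Max flow = 3 (via 2 augmenting paths).
In the residual at optimum, the set reachable from S is {1, 3, 4, S}.
Cut edges: 4->2 (cap 2), 1->sink (cap 1). Sum = 3.

3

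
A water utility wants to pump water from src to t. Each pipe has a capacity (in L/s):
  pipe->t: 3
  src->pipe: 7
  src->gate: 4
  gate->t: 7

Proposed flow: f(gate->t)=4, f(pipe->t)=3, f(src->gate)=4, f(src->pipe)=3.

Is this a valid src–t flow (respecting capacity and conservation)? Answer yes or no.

Every edge has 0 ≤ f(e) ≤ cap(e).
At each intermediate node, inflow equals outflow.

Yes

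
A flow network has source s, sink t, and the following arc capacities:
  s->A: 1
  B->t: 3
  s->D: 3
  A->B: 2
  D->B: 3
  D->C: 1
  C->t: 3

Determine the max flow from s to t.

4

Augment s->D->C->t: bottleneck 1. Total 1.
Augment s->D->B->t: bottleneck 2. Total 3.
Augment s->A->B->t: bottleneck 1. Total 4.
No augmenting path remains in the residual graph.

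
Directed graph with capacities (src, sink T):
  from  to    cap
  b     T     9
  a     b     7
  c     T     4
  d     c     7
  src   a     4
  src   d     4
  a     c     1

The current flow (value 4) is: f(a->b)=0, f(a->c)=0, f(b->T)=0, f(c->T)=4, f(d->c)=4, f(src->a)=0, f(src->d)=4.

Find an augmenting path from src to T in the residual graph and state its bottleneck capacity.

src->a->b->T, bottleneck 4

Residual along src->a->b->T: src->a: 4, a->b: 7, b->T: 9.
Bottleneck = min = 4.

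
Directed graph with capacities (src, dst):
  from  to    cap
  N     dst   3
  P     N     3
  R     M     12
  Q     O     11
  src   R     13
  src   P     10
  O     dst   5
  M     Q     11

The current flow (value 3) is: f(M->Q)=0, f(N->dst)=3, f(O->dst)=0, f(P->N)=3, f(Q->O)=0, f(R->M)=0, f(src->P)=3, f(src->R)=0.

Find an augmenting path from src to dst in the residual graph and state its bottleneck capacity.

Residual along src->R->M->Q->O->dst: src->R: 13, R->M: 12, M->Q: 11, Q->O: 11, O->dst: 5.
Bottleneck = min = 5.

src->R->M->Q->O->dst, bottleneck 5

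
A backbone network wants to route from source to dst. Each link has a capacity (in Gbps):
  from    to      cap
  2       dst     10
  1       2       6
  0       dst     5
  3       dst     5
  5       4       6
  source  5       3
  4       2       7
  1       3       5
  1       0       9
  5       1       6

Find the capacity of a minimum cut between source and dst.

Max flow = 3 (via 1 augmenting path).
In the residual at optimum, the set reachable from source is {source}.
Cut edges: source→5 (cap 3). Sum = 3.

3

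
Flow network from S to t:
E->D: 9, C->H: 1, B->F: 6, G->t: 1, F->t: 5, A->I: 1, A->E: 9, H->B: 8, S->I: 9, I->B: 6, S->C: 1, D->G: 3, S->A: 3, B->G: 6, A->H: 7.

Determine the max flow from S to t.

Augment S->I->B->G->t: bottleneck 1. Total 1.
Augment S->I->B->F->t: bottleneck 5. Total 6.
No augmenting path remains in the residual graph.

6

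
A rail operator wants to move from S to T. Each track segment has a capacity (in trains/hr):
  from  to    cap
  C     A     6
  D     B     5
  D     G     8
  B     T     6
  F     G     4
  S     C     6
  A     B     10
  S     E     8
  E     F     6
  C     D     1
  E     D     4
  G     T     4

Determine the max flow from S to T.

Augment S->E->F->G->T: bottleneck 4. Total 4.
Augment S->E->D->B->T: bottleneck 4. Total 8.
Augment S->C->D->B->T: bottleneck 1. Total 9.
Augment S->C->A->B->T: bottleneck 1. Total 10.
No augmenting path remains in the residual graph.

10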